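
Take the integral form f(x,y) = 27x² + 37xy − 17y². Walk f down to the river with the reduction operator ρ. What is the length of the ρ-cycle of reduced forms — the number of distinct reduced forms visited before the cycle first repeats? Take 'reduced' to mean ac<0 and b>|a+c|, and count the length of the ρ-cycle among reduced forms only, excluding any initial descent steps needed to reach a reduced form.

D = 3205, ⌊√D⌋ = 56
river: ρ → (-17,31,33)
river: ρ → (33,35,-15)
river: ρ → (-15,55,3)
river: ρ → (3,53,-33)
river: ρ → (-33,13,23)
river: ρ → (23,33,-23)
river: ρ → (-23,13,33)
river: ρ → (33,53,-3)
river: ρ → (-3,55,15)
river: ρ → (15,35,-33)
river: ρ → (-33,31,17)
river: ρ → (17,37,-27)
river: ρ → (-27,17,27)
river: ρ → (27,37,-17)
ρ-cycle length = 14 (tail of 0 descent steps not counted)

14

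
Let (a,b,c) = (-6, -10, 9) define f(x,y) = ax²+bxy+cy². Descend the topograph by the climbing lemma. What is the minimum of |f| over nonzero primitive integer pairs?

descent: ρ → (9,10,-6)  [lands on river]
river: ρ → (-6,14,5)
river: ρ → (5,16,-3)
river: ρ → (-3,14,10)
river: ρ → (10,6,-7)
river: ρ → (-7,8,9)
closes: descent 1, river 6
min |a| on river = 3

3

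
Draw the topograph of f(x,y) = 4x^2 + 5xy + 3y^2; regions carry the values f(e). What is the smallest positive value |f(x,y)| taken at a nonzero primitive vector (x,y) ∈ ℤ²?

translate: b→-3 (≡5 mod 8), so (4,5,3)→(4,-3,2)
flip: (4,-3,2)→(2,3,4)
translate: b→-1 (≡3 mod 4), so (2,3,4)→(2,-1,3)
reduced (well bottom): (2,-1,3) with a≤c, −a<b≤a
well minimum = a = 2

2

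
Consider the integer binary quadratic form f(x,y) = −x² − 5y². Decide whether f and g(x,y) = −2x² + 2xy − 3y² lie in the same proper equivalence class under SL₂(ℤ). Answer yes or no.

D₁ = -20, D₂ = -20
f is negative-definite; reduce −f:
−f: reduced (well bottom): (1,0,5) with a≤c, −a<b≤a
flip sign back: reduced form of f is (-1,0,-5)
g is negative-definite; reduce −g:
−g: translate: b→2 (≡-2 mod 4), so (2,-2,3)→(2,2,3)
−g: reduced (well bottom): (2,2,3) with a≤c, −a<b≤a
flip sign back: reduced form of g is (-2,-2,-3)
reduced forms (-1, 0, -5) vs (-2, -2, -3) ⇒ inequivalent

no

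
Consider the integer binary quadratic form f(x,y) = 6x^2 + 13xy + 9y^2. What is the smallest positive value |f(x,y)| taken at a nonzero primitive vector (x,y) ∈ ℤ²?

translate: b→1 (≡13 mod 12), so (6,13,9)→(6,1,2)
flip: (6,1,2)→(2,-1,6)
reduced (well bottom): (2,-1,6) with a≤c, −a<b≤a
well minimum = a = 2

2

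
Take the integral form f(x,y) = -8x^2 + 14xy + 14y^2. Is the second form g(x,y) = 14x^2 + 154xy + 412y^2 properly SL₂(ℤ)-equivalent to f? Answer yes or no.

D₁ = 644, D₂ = 644
river cycle of f (length 10): (14, 14, -8), (-8, 18, 10), (10, 22, -4), (-4, 18, 20), (20, 22, -2), (-2, 22, 20), (20, 18, -4), (-4, 22, 10), (10, 18, -8), (-8, 14, 14)
river cycle of g (length 10): (14, 14, -8), (-8, 18, 10), (10, 22, -4), (-4, 18, 20), (20, 22, -2), (-2, 22, 20), (20, 18, -4), (-4, 22, 10), (10, 18, -8), (-8, 14, 14)
cycles coincide ⇒ equivalent

yes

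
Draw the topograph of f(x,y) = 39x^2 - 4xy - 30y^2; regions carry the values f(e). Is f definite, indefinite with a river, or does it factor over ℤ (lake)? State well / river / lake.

D = b²−4ac = (-4)² − 4·39·(-30) = 4696
D > 0 non-square ⇒ indefinite ⇒ periodic river

river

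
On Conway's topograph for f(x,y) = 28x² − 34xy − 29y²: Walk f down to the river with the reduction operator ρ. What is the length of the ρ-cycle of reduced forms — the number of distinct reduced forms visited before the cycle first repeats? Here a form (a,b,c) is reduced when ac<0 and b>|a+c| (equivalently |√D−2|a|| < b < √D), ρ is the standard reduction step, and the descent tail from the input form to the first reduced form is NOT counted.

D = 4404, ⌊√D⌋ = 66
descent: ρ → (-29,34,28)  [lands on river]
river: ρ → (28,22,-35)
river: ρ → (-35,48,15)
river: ρ → (15,42,-44)
river: ρ → (-44,46,13)
river: ρ → (13,58,-20)
river: ρ → (-20,62,7)
river: ρ → (7,64,-11)
river: ρ → (-11,46,52)
river: ρ → (52,58,-5)
river: ρ → (-5,62,28)
river: ρ → (28,50,-17)
river: ρ → (-17,52,25)
river: ρ → (25,48,-21)
river: ρ → (-21,36,37)
river: ρ → (37,38,-20)
river: ρ → (-20,42,33)
river: ρ → (33,24,-29)
ρ-cycle length = 18 (tail of 1 descent step not counted)

18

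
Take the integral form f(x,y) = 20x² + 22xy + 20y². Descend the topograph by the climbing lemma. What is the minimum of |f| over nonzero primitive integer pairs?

translate: b→-18 (≡22 mod 40), so (20,22,20)→(20,-18,18)
flip: (20,-18,18)→(18,18,20)
reduced (well bottom): (18,18,20) with a≤c, −a<b≤a
well minimum = a = 18

18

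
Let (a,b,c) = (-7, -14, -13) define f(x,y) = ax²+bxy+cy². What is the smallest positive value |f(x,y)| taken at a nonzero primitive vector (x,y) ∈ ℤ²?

translate: b→0 (≡14 mod 14), so (7,14,13)→(7,0,6)
flip: (7,0,6)→(6,0,7)
reduced (well bottom): (6,0,7) with a≤c, −a<b≤a
well minimum |f| = |-6| = 6 (negative-definite)

6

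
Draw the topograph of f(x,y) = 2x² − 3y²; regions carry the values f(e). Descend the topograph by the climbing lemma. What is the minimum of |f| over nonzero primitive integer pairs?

descent: ρ → (-3,0,2)
descent: ρ → (2,4,-1)  [lands on river]
river: ρ → (-1,4,2)
closes: descent 2, river 2
min |a| on river = 1

1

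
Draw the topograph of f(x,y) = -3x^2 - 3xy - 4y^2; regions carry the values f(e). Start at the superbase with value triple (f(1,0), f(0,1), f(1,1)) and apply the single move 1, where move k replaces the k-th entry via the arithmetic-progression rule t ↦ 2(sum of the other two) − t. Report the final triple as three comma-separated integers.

start (-3,-4,-10) = (f(1,0),f(0,1),f(1,1))
replace slot 1: 2·((-4)+(-10)) − (-3) = -25 → (-25,-4,-10)

-25,-4,-10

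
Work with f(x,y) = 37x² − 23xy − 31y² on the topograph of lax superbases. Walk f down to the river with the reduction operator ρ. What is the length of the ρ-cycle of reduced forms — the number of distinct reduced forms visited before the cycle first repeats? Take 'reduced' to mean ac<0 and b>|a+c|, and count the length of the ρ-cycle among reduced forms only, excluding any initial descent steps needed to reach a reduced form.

D = 5117, ⌊√D⌋ = 71
descent: ρ → (-31,23,37)  [lands on river]
river: ρ → (37,51,-17)
river: ρ → (-17,51,37)
river: ρ → (37,23,-31)
river: ρ → (-31,39,29)
river: ρ → (29,19,-41)
river: ρ → (-41,63,7)
river: ρ → (7,63,-41)
river: ρ → (-41,19,29)
river: ρ → (29,39,-31)
ρ-cycle length = 10 (tail of 1 descent step not counted)

10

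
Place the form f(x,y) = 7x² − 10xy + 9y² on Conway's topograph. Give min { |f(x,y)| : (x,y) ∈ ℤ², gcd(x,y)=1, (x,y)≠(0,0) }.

translate: b→4 (≡-10 mod 14), so (7,-10,9)→(7,4,6)
flip: (7,4,6)→(6,-4,7)
reduced (well bottom): (6,-4,7) with a≤c, −a<b≤a
well minimum = a = 6

6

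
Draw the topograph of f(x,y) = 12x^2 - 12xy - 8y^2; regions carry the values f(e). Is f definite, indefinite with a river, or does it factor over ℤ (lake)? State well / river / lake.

D = b²−4ac = (-12)² − 4·12·(-8) = 528
D > 0 non-square ⇒ indefinite ⇒ periodic river

river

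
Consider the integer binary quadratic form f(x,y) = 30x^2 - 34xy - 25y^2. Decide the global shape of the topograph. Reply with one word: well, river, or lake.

D = b²−4ac = (-34)² − 4·30·(-25) = 4156
D > 0 non-square ⇒ indefinite ⇒ periodic river

river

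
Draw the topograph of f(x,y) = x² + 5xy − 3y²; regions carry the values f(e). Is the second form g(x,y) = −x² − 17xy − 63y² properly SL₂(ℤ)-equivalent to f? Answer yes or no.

D₁ = 37, D₂ = 37
river cycle of f (length 6): (-3, 1, 3), (3, 5, -1), (-1, 5, 3), (3, 1, -3), (-3, 5, 1), (1, 5, -3)
river cycle of g (length 6): (-1, 5, 3), (3, 1, -3), (-3, 5, 1), (1, 5, -3), (-3, 1, 3), (3, 5, -1)
cycles coincide ⇒ equivalent

yes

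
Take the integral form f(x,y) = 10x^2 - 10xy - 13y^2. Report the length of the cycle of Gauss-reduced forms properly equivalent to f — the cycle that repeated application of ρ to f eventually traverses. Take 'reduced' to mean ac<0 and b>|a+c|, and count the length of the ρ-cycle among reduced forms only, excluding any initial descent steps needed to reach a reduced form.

D = 620, ⌊√D⌋ = 24
descent: ρ → (-13,10,10)  [lands on river]
river: ρ → (10,10,-13)
river: ρ → (-13,16,7)
river: ρ → (7,12,-17)
river: ρ → (-17,22,2)
river: ρ → (2,22,-17)
river: ρ → (-17,12,7)
river: ρ → (7,16,-13)
ρ-cycle length = 8 (tail of 1 descent step not counted)

8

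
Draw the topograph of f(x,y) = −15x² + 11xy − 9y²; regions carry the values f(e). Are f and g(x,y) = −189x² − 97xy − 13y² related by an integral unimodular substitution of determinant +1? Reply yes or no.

D₁ = -419, D₂ = -419
f is negative-definite; reduce −f:
−f: flip: (15,-11,9)→(9,11,15)
−f: translate: b→-7 (≡11 mod 18), so (9,11,15)→(9,-7,13)
−f: reduced (well bottom): (9,-7,13) with a≤c, −a<b≤a
flip sign back: reduced form of f is (-9,7,-13)
g is negative-definite; reduce −g:
−g: flip: (189,97,13)→(13,-97,189)
−g: translate: b→7 (≡-97 mod 26), so (13,-97,189)→(13,7,9)
−g: flip: (13,7,9)→(9,-7,13)
−g: reduced (well bottom): (9,-7,13) with a≤c, −a<b≤a
flip sign back: reduced form of g is (-9,7,-13)
reduced forms (-9, 7, -13) vs (-9, 7, -13) ⇒ equivalent

yes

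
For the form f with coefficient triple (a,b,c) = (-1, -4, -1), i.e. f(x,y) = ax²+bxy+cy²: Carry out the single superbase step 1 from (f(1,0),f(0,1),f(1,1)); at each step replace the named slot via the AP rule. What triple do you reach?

start (-1,-1,-6) = (f(1,0),f(0,1),f(1,1))
replace slot 1: 2·((-1)+(-6)) − (-1) = -13 → (-13,-1,-6)

-13,-1,-6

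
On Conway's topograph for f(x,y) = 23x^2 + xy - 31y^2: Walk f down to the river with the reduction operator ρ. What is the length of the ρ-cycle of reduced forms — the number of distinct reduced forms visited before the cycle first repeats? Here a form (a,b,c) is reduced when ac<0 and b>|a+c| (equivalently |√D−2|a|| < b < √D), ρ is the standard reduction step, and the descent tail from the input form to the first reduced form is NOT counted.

D = 2853, ⌊√D⌋ = 53
descent: ρ → (-31,-1,23)
descent: ρ → (23,47,-7)  [lands on river]
river: ρ → (-7,51,9)
river: ρ → (9,39,-37)
river: ρ → (-37,35,11)
river: ρ → (11,53,-1)
river: ρ → (-1,53,11)
river: ρ → (11,35,-37)
river: ρ → (-37,39,9)
river: ρ → (9,51,-7)
river: ρ → (-7,47,23)
river: ρ → (23,45,-9)
river: ρ → (-9,45,23)
ρ-cycle length = 12 (tail of 2 descent steps not counted)

12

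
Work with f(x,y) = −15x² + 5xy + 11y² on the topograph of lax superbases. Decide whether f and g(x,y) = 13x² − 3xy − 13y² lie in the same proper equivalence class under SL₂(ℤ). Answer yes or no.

D₁ = 685, D₂ = 685
river cycle of f (length 14): (11, 17, -9), (-9, 19, 9), (9, 17, -11), (-11, 5, 15), (15, 25, -1), (-1, 25, 15), (15, 5, -11), (-11, 17, 9), (9, 19, -9), (-9, 17, 11), … (4 more)
river cycle of g (length 10): (-13, 3, 13), (13, 23, -3), (-3, 25, 5), (5, 25, -3), (-3, 23, 13), (13, 3, -13), (-13, 23, 3), (3, 25, -5), (-5, 25, 3), (3, 23, -13)
cycles differ ⇒ inequivalent

no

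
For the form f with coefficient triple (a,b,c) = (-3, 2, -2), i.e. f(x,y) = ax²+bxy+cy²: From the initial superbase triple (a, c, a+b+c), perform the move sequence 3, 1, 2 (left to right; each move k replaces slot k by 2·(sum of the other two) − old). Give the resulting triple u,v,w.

start (-3,-2,-3) = (f(1,0),f(0,1),f(1,1))
replace slot 3: 2·((-3)+(-2)) − (-3) = -7 → (-3,-2,-7)
replace slot 1: 2·((-2)+(-7)) − (-3) = -15 → (-15,-2,-7)
replace slot 2: 2·((-15)+(-7)) − (-2) = -42 → (-15,-42,-7)

-15,-42,-7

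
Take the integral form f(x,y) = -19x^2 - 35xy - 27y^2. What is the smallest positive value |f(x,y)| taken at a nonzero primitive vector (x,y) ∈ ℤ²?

translate: b→-3 (≡35 mod 38), so (19,35,27)→(19,-3,11)
flip: (19,-3,11)→(11,3,19)
reduced (well bottom): (11,3,19) with a≤c, −a<b≤a
well minimum |f| = |-11| = 11 (negative-definite)

11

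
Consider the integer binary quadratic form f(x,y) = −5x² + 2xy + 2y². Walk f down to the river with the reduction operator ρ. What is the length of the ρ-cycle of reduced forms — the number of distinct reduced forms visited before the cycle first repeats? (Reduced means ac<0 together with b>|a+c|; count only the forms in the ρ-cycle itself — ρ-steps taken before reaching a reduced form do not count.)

D = 44, ⌊√D⌋ = 6
descent: ρ → (2,6,-1)  [lands on river]
river: ρ → (-1,6,2)
ρ-cycle length = 2 (tail of 1 descent step not counted)

2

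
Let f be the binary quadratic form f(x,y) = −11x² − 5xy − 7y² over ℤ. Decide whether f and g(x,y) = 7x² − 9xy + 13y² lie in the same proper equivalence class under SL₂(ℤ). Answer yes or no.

D₁ = -283, D₂ = -283
f is negative-definite; reduce −f:
−f: flip: (11,5,7)→(7,-5,11)
−f: reduced (well bottom): (7,-5,11) with a≤c, −a<b≤a
flip sign back: reduced form of f is (-7,5,-11)
g: translate: b→5 (≡-9 mod 14), so (7,-9,13)→(7,5,11)
g: reduced (well bottom): (7,5,11) with a≤c, −a<b≤a
reduced forms (-7, 5, -11) vs (7, 5, 11) ⇒ inequivalent

no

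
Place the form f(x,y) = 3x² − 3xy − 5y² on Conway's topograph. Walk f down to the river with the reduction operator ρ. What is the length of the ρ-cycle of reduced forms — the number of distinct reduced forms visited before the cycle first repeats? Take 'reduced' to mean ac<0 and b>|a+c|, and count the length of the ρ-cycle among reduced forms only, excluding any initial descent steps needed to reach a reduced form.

D = 69, ⌊√D⌋ = 8
descent: ρ → (-5,3,3)  [lands on river]
river: ρ → (3,3,-5)
river: ρ → (-5,7,1)
river: ρ → (1,7,-5)
ρ-cycle length = 4 (tail of 1 descent step not counted)

4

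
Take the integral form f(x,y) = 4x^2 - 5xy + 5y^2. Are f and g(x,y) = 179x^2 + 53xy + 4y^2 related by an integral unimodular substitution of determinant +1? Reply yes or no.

D₁ = -55, D₂ = -55
f: translate: b→3 (≡-5 mod 8), so (4,-5,5)→(4,3,4)
f: reduced (well bottom): (4,3,4) with a≤c, −a<b≤a
g: flip: (179,53,4)→(4,-53,179)
g: translate: b→3 (≡-53 mod 8), so (4,-53,179)→(4,3,4)
g: reduced (well bottom): (4,3,4) with a≤c, −a<b≤a
reduced forms (4, 3, 4) vs (4, 3, 4) ⇒ equivalent

yes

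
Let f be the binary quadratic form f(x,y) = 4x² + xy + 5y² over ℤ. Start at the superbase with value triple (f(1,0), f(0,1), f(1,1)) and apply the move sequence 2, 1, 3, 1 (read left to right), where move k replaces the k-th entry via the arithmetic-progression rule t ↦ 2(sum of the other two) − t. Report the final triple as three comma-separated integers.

start (4,5,10) = (f(1,0),f(0,1),f(1,1))
replace slot 2: 2·(4+10) − 5 = 23 → (4,23,10)
replace slot 1: 2·(23+10) − 4 = 62 → (62,23,10)
replace slot 3: 2·(62+23) − 10 = 160 → (62,23,160)
replace slot 1: 2·(23+160) − 62 = 304 → (304,23,160)

304,23,160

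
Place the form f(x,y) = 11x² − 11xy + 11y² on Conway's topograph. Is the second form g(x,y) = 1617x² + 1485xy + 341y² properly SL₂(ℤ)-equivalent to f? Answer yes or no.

D₁ = -363, D₂ = -363
f: translate: b→11 (≡-11 mod 22), so (11,-11,11)→(11,11,11)
f: reduced (well bottom): (11,11,11) with a≤c, −a<b≤a
g: flip: (1617,1485,341)→(341,-1485,1617)
g: translate: b→-121 (≡-1485 mod 682), so (341,-1485,1617)→(341,-121,11)
g: flip: (341,-121,11)→(11,121,341)
g: translate: b→11 (≡121 mod 22), so (11,121,341)→(11,11,11)
g: reduced (well bottom): (11,11,11) with a≤c, −a<b≤a
reduced forms (11, 11, 11) vs (11, 11, 11) ⇒ equivalent

yes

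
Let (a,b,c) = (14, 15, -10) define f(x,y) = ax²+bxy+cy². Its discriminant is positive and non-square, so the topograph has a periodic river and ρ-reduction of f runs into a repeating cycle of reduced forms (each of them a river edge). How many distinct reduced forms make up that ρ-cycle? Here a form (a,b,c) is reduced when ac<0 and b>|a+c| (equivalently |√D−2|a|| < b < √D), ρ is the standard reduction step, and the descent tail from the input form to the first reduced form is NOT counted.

D = 785, ⌊√D⌋ = 28
river: ρ → (-10,25,4)
river: ρ → (4,23,-16)
river: ρ → (-16,9,11)
river: ρ → (11,13,-14)
river: ρ → (-14,15,10)
river: ρ → (10,25,-4)
river: ρ → (-4,23,16)
river: ρ → (16,9,-11)
river: ρ → (-11,13,14)
river: ρ → (14,15,-10)
ρ-cycle length = 10 (tail of 0 descent steps not counted)

10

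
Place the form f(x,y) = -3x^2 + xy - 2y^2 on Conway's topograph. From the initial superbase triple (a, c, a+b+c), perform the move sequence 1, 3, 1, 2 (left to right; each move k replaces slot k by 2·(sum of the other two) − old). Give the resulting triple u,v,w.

start (-3,-2,-4) = (f(1,0),f(0,1),f(1,1))
replace slot 1: 2·((-2)+(-4)) − (-3) = -9 → (-9,-2,-4)
replace slot 3: 2·((-9)+(-2)) − (-4) = -18 → (-9,-2,-18)
replace slot 1: 2·((-2)+(-18)) − (-9) = -31 → (-31,-2,-18)
replace slot 2: 2·((-31)+(-18)) − (-2) = -96 → (-31,-96,-18)

-31,-96,-18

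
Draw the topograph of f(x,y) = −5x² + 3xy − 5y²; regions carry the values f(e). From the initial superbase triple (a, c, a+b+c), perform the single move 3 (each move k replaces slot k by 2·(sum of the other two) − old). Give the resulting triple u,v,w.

start (-5,-5,-7) = (f(1,0),f(0,1),f(1,1))
replace slot 3: 2·((-5)+(-5)) − (-7) = -13 → (-5,-5,-13)

-5,-5,-13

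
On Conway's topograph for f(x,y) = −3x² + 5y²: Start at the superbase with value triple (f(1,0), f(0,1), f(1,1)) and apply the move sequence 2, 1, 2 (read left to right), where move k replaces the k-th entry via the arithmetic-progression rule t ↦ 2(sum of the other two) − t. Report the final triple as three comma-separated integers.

start (-3,5,2) = (f(1,0),f(0,1),f(1,1))
replace slot 2: 2·((-3)+2) − 5 = -7 → (-3,-7,2)
replace slot 1: 2·((-7)+2) − (-3) = -7 → (-7,-7,2)
replace slot 2: 2·((-7)+2) − (-7) = -3 → (-7,-3,2)

-7,-3,2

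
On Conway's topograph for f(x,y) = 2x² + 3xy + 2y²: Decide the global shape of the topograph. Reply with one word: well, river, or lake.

D = b²−4ac = 3² − 4·2·2 = -7
D < 0 ⇒ definite ⇒ every region one sign ⇒ single well

well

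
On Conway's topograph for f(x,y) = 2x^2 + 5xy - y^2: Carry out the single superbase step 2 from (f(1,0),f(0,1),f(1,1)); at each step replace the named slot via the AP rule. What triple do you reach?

start (2,-1,6) = (f(1,0),f(0,1),f(1,1))
replace slot 2: 2·(2+6) − (-1) = 17 → (2,17,6)

2,17,6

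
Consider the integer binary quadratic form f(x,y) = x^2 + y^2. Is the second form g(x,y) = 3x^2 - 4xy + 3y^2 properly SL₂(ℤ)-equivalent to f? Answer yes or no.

D₁ = -4, D₂ = -20
discriminants differ ⇒ not SL₂(ℤ)-equivalent

no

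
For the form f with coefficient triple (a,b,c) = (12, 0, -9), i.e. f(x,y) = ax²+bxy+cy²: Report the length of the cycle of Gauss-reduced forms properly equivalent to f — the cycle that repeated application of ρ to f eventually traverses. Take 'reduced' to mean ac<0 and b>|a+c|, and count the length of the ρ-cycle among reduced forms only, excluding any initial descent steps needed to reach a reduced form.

D = 432, ⌊√D⌋ = 20
descent: ρ → (-9,18,3)  [lands on river]
river: ρ → (3,18,-9)
ρ-cycle length = 2 (tail of 1 descent step not counted)

2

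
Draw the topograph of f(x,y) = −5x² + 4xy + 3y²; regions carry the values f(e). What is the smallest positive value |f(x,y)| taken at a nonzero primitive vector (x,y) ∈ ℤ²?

river: ρ → (3,8,-1)
river: ρ → (-1,8,3)
river: ρ → (3,4,-5)
river: ρ → (-5,6,2)
river: ρ → (2,6,-5)
river: ρ → (-5,4,3)
closes: descent 0, river 6
min |a| on river = 1

1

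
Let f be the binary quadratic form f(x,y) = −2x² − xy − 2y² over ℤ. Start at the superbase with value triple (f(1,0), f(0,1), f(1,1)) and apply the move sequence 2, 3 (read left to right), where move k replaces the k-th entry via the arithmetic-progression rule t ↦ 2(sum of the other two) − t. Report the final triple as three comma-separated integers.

start (-2,-2,-5) = (f(1,0),f(0,1),f(1,1))
replace slot 2: 2·((-2)+(-5)) − (-2) = -12 → (-2,-12,-5)
replace slot 3: 2·((-2)+(-12)) − (-5) = -23 → (-2,-12,-23)

-2,-12,-23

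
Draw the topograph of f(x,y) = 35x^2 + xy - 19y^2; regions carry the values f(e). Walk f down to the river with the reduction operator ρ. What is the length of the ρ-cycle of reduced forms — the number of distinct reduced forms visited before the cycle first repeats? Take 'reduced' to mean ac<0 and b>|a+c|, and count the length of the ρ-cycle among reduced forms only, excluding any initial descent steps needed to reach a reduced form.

D = 2661, ⌊√D⌋ = 51
descent: ρ → (-19,37,17)  [lands on river]
river: ρ → (17,31,-25)
river: ρ → (-25,19,23)
river: ρ → (23,27,-21)
river: ρ → (-21,15,29)
river: ρ → (29,43,-7)
river: ρ → (-7,41,35)
river: ρ → (35,29,-13)
river: ρ → (-13,49,5)
river: ρ → (5,51,-3)
river: ρ → (-3,51,5)
river: ρ → (5,49,-13)
river: ρ → (-13,29,35)
river: ρ → (35,41,-7)
river: ρ → (-7,43,29)
river: ρ → (29,15,-21)
river: ρ → (-21,27,23)
river: ρ → (23,19,-25)
river: ρ → (-25,31,17)
river: ρ → (17,37,-19)
river: ρ → (-19,39,15)
river: ρ → (15,51,-1)
river: ρ → (-1,51,15)
river: ρ → (15,39,-19)
ρ-cycle length = 24 (tail of 1 descent step not counted)

24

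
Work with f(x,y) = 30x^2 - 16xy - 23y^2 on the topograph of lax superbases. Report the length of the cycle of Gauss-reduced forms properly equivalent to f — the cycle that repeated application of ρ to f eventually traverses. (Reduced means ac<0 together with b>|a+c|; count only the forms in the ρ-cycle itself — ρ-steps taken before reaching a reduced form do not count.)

D = 3016, ⌊√D⌋ = 54
descent: ρ → (-23,16,30)  [lands on river]
river: ρ → (30,44,-9)
river: ρ → (-9,46,25)
river: ρ → (25,54,-1)
river: ρ → (-1,54,25)
river: ρ → (25,46,-9)
river: ρ → (-9,44,30)
river: ρ → (30,16,-23)
river: ρ → (-23,30,23)
river: ρ → (23,16,-30)
river: ρ → (-30,44,9)
river: ρ → (9,46,-25)
river: ρ → (-25,54,1)
river: ρ → (1,54,-25)
river: ρ → (-25,46,9)
river: ρ → (9,44,-30)
river: ρ → (-30,16,23)
river: ρ → (23,30,-23)
ρ-cycle length = 18 (tail of 1 descent step not counted)

18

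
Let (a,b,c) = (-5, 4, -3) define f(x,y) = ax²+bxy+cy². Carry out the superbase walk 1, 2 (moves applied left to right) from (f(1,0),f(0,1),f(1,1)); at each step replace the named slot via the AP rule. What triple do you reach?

start (-5,-3,-4) = (f(1,0),f(0,1),f(1,1))
replace slot 1: 2·((-3)+(-4)) − (-5) = -9 → (-9,-3,-4)
replace slot 2: 2·((-9)+(-4)) − (-3) = -23 → (-9,-23,-4)

-9,-23,-4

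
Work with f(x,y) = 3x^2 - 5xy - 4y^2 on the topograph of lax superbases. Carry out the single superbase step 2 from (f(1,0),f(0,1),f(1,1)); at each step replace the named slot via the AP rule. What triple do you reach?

start (3,-4,-6) = (f(1,0),f(0,1),f(1,1))
replace slot 2: 2·(3+(-6)) − (-4) = -2 → (3,-2,-6)

3,-2,-6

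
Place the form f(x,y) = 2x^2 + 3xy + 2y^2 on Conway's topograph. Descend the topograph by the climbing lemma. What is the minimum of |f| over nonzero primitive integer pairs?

translate: b→-1 (≡3 mod 4), so (2,3,2)→(2,-1,1)
flip: (2,-1,1)→(1,1,2)
reduced (well bottom): (1,1,2) with a≤c, −a<b≤a
well minimum = a = 1

1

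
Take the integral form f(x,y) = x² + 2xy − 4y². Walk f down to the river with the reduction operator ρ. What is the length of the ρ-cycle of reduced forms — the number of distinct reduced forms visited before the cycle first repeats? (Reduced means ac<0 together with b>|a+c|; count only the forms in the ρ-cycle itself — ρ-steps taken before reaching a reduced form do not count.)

D = 20, ⌊√D⌋ = 4
descent: ρ → (-4,-2,1)
descent: ρ → (1,4,-1)  [lands on river]
river: ρ → (-1,4,1)
ρ-cycle length = 2 (tail of 2 descent steps not counted)

2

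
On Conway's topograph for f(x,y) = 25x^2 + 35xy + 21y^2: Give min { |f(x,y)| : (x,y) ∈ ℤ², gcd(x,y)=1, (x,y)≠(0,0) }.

translate: b→-15 (≡35 mod 50), so (25,35,21)→(25,-15,11)
flip: (25,-15,11)→(11,15,25)
translate: b→-7 (≡15 mod 22), so (11,15,25)→(11,-7,21)
reduced (well bottom): (11,-7,21) with a≤c, −a<b≤a
well minimum = a = 11

11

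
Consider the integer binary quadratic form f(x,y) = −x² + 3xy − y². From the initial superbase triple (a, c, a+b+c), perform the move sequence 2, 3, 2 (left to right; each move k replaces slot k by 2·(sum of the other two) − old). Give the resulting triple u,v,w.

start (-1,-1,1) = (f(1,0),f(0,1),f(1,1))
replace slot 2: 2·((-1)+1) − (-1) = 1 → (-1,1,1)
replace slot 3: 2·((-1)+1) − 1 = -1 → (-1,1,-1)
replace slot 2: 2·((-1)+(-1)) − 1 = -5 → (-1,-5,-1)

-1,-5,-1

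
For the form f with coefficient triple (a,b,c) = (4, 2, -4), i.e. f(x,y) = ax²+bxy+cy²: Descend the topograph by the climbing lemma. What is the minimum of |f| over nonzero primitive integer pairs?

river: ρ → (-4,6,2)
river: ρ → (2,6,-4)
river: ρ → (-4,2,4)
river: ρ → (4,6,-2)
river: ρ → (-2,6,4)
river: ρ → (4,2,-4)
closes: descent 0, river 6
min |a| on river = 2

2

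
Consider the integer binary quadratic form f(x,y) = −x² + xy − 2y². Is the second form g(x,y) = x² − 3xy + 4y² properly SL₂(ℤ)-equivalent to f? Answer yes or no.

D₁ = -7, D₂ = -7
f is negative-definite; reduce −f:
−f: translate: b→1 (≡-1 mod 2), so (1,-1,2)→(1,1,2)
−f: reduced (well bottom): (1,1,2) with a≤c, −a<b≤a
flip sign back: reduced form of f is (-1,-1,-2)
g: translate: b→1 (≡-3 mod 2), so (1,-3,4)→(1,1,2)
g: reduced (well bottom): (1,1,2) with a≤c, −a<b≤a
reduced forms (-1, -1, -2) vs (1, 1, 2) ⇒ inequivalent

no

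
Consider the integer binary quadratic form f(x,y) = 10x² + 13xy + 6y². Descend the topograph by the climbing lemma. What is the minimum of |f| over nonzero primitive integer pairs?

translate: b→-7 (≡13 mod 20), so (10,13,6)→(10,-7,3)
flip: (10,-7,3)→(3,7,10)
translate: b→1 (≡7 mod 6), so (3,7,10)→(3,1,6)
reduced (well bottom): (3,1,6) with a≤c, −a<b≤a
well minimum = a = 3

3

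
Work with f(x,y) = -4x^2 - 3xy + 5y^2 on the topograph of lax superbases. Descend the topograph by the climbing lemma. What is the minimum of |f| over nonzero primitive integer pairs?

descent: ρ → (5,3,-4)  [lands on river]
river: ρ → (-4,5,4)
river: ρ → (4,3,-5)
river: ρ → (-5,7,2)
river: ρ → (2,9,-1)
river: ρ → (-1,9,2)
river: ρ → (2,7,-5)
river: ρ → (-5,3,4)
river: ρ → (4,5,-4)
river: ρ → (-4,3,5)
river: ρ → (5,7,-2)
river: ρ → (-2,9,1)
river: ρ → (1,9,-2)
river: ρ → (-2,7,5)
closes: descent 1, river 14
min |a| on river = 1

1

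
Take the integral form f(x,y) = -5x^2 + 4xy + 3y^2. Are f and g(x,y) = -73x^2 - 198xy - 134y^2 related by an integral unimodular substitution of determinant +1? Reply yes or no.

D₁ = 76, D₂ = 76
river cycle of f (length 6): (3, 8, -1), (-1, 8, 3), (3, 4, -5), (-5, 6, 2), (2, 6, -5), (-5, 4, 3)
river cycle of g (length 6): (2, 6, -5), (-5, 4, 3), (3, 8, -1), (-1, 8, 3), (3, 4, -5), (-5, 6, 2)
cycles coincide ⇒ equivalent

yes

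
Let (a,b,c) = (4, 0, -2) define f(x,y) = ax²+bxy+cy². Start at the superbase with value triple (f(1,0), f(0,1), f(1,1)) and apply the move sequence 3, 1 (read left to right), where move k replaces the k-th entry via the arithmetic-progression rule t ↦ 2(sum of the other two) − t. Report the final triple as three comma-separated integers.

start (4,-2,2) = (f(1,0),f(0,1),f(1,1))
replace slot 3: 2·(4+(-2)) − 2 = 2 → (4,-2,2)
replace slot 1: 2·((-2)+2) − 4 = -4 → (-4,-2,2)

-4,-2,2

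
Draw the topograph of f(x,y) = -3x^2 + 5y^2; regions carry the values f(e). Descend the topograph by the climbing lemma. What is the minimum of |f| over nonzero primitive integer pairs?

descent: ρ → (5,0,-3)
descent: ρ → (-3,6,2)  [lands on river]
river: ρ → (2,6,-3)
closes: descent 2, river 2
min |a| on river = 2

2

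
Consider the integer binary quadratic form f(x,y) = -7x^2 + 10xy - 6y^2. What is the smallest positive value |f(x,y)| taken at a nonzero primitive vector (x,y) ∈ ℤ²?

translate: b→4 (≡-10 mod 14), so (7,-10,6)→(7,4,3)
flip: (7,4,3)→(3,-4,7)
translate: b→2 (≡-4 mod 6), so (3,-4,7)→(3,2,6)
reduced (well bottom): (3,2,6) with a≤c, −a<b≤a
well minimum |f| = |-3| = 3 (negative-definite)

3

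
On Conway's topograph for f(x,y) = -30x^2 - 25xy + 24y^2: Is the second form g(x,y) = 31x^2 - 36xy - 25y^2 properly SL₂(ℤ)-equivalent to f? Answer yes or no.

D₁ = 3505, D₂ = 4396
discriminants differ ⇒ not SL₂(ℤ)-equivalent

no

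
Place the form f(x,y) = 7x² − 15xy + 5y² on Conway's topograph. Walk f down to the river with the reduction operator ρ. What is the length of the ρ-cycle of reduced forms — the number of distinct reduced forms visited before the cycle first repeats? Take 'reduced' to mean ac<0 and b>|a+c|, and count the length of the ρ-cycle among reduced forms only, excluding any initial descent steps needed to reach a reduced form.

D = 85, ⌊√D⌋ = 9
descent: ρ → (5,5,-3)  [lands on river]
river: ρ → (-3,7,3)
river: ρ → (3,5,-5)
river: ρ → (-5,5,3)
river: ρ → (3,7,-3)
river: ρ → (-3,5,5)
ρ-cycle length = 6 (tail of 1 descent step not counted)

6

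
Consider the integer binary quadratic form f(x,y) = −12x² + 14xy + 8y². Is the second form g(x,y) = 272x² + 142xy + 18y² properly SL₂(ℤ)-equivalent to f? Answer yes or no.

D₁ = 580, D₂ = 580
river cycle of f (length 10): (8, 18, -8), (-8, 14, 12), (12, 10, -10), (-10, 10, 12), (12, 14, -8), (-8, 18, 8), (8, 14, -12), (-12, 10, 10), (10, 10, -12), (-12, 14, 8)
river cycle of g (length 10): (-8, 14, 12), (12, 10, -10), (-10, 10, 12), (12, 14, -8), (-8, 18, 8), (8, 14, -12), (-12, 10, 10), (10, 10, -12), (-12, 14, 8), (8, 18, -8)
cycles coincide ⇒ equivalent

yes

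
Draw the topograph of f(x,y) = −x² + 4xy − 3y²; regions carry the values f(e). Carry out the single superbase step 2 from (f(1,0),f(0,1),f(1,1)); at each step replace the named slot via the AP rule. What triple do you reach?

start (-1,-3,0) = (f(1,0),f(0,1),f(1,1))
replace slot 2: 2·((-1)+0) − (-3) = 1 → (-1,1,0)

-1,1,0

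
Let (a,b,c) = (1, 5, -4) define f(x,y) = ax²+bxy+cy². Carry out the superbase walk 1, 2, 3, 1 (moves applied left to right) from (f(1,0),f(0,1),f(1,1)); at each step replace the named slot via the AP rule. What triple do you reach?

start (1,-4,2) = (f(1,0),f(0,1),f(1,1))
replace slot 1: 2·((-4)+2) − 1 = -5 → (-5,-4,2)
replace slot 2: 2·((-5)+2) − (-4) = -2 → (-5,-2,2)
replace slot 3: 2·((-5)+(-2)) − 2 = -16 → (-5,-2,-16)
replace slot 1: 2·((-2)+(-16)) − (-5) = -31 → (-31,-2,-16)

-31,-2,-16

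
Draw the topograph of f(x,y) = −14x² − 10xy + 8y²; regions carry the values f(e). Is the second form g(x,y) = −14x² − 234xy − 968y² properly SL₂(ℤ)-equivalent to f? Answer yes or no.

D₁ = 548, D₂ = 548
river cycle of f (length 14): (8, 10, -14), (-14, 18, 4), (4, 22, -4), (-4, 18, 14), (14, 10, -8), (-8, 22, 2), (2, 22, -8), (-8, 10, 14), (14, 18, -4), (-4, 22, 4), … (4 more)
river cycle of g (length 14): (-14, 18, 4), (4, 22, -4), (-4, 18, 14), (14, 10, -8), (-8, 22, 2), (2, 22, -8), (-8, 10, 14), (14, 18, -4), (-4, 22, 4), (4, 18, -14), … (4 more)
cycles coincide ⇒ equivalent

yes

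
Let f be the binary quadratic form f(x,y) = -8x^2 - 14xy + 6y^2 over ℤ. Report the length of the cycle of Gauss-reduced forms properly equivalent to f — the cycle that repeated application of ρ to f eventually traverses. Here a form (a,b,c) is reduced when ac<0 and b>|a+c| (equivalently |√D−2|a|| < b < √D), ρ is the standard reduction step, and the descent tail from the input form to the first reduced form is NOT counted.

D = 388, ⌊√D⌋ = 19
descent: ρ → (6,14,-8)  [lands on river]
river: ρ → (-8,18,2)
river: ρ → (2,18,-8)
river: ρ → (-8,14,6)
river: ρ → (6,10,-12)
river: ρ → (-12,14,4)
river: ρ → (4,18,-4)
river: ρ → (-4,14,12)
river: ρ → (12,10,-6)
river: ρ → (-6,14,8)
river: ρ → (8,18,-2)
river: ρ → (-2,18,8)
river: ρ → (8,14,-6)
river: ρ → (-6,10,12)
river: ρ → (12,14,-4)
river: ρ → (-4,18,4)
river: ρ → (4,14,-12)
river: ρ → (-12,10,6)
ρ-cycle length = 18 (tail of 1 descent step not counted)

18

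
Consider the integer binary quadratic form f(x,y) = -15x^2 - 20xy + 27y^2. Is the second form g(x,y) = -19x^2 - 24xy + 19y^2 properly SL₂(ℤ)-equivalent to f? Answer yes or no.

D₁ = 2020, D₂ = 2020
river cycle of f (length 6): (27, 20, -15), (-15, 40, 7), (7, 44, -3), (-3, 40, 35), (35, 30, -8), (-8, 34, 27)
river cycle of g (length 10): (19, 24, -19), (-19, 14, 24), (24, 34, -9), (-9, 38, 16), (16, 26, -21), (-21, 16, 21), (21, 26, -16), (-16, 38, 9), (9, 34, -24), (-24, 14, 19)
cycles differ ⇒ inequivalent

no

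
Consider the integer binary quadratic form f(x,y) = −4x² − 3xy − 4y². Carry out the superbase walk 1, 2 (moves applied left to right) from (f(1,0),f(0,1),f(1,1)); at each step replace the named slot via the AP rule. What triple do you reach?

start (-4,-4,-11) = (f(1,0),f(0,1),f(1,1))
replace slot 1: 2·((-4)+(-11)) − (-4) = -26 → (-26,-4,-11)
replace slot 2: 2·((-26)+(-11)) − (-4) = -70 → (-26,-70,-11)

-26,-70,-11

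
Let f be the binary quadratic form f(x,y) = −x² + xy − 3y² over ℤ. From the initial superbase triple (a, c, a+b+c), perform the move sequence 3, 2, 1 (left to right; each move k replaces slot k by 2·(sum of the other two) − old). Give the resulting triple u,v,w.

start (-1,-3,-3) = (f(1,0),f(0,1),f(1,1))
replace slot 3: 2·((-1)+(-3)) − (-3) = -5 → (-1,-3,-5)
replace slot 2: 2·((-1)+(-5)) − (-3) = -9 → (-1,-9,-5)
replace slot 1: 2·((-9)+(-5)) − (-1) = -27 → (-27,-9,-5)

-27,-9,-5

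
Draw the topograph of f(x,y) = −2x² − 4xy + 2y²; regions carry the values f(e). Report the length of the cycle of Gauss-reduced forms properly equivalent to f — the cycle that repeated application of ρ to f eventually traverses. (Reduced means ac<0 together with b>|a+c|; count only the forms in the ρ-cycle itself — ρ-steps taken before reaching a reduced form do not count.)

D = 32, ⌊√D⌋ = 5
descent: ρ → (2,4,-2)  [lands on river]
river: ρ → (-2,4,2)
ρ-cycle length = 2 (tail of 1 descent step not counted)

2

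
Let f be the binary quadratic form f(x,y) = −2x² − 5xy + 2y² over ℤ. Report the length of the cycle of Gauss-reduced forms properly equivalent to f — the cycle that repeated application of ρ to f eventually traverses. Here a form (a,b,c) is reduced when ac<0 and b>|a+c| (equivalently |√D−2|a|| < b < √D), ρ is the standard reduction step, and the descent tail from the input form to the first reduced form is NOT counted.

D = 41, ⌊√D⌋ = 6
descent: ρ → (2,5,-2)  [lands on river]
river: ρ → (-2,3,4)
river: ρ → (4,5,-1)
river: ρ → (-1,5,4)
river: ρ → (4,3,-2)
river: ρ → (-2,5,2)
river: ρ → (2,3,-4)
river: ρ → (-4,5,1)
river: ρ → (1,5,-4)
river: ρ → (-4,3,2)
ρ-cycle length = 10 (tail of 1 descent step not counted)

10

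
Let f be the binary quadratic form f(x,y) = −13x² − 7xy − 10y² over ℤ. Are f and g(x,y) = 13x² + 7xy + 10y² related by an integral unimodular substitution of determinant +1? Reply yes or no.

D₁ = -471, D₂ = -471
f is negative-definite; reduce −f:
−f: flip: (13,7,10)→(10,-7,13)
−f: reduced (well bottom): (10,-7,13) with a≤c, −a<b≤a
flip sign back: reduced form of f is (-10,7,-13)
g: flip: (13,7,10)→(10,-7,13)
g: reduced (well bottom): (10,-7,13) with a≤c, −a<b≤a
reduced forms (-10, 7, -13) vs (10, -7, 13) ⇒ inequivalent

no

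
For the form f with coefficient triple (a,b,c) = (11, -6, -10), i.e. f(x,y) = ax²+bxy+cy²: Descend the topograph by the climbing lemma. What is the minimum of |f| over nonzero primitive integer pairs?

descent: ρ → (-10,6,11)  [lands on river]
river: ρ → (11,16,-5)
river: ρ → (-5,14,14)
river: ρ → (14,14,-5)
river: ρ → (-5,16,11)
river: ρ → (11,6,-10)
river: ρ → (-10,14,7)
river: ρ → (7,14,-10)
closes: descent 1, river 8
min |a| on river = 5

5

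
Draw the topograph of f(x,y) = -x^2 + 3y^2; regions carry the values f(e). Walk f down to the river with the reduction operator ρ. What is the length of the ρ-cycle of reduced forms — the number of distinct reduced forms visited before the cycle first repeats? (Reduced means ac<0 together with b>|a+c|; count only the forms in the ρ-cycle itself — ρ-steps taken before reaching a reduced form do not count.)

D = 12, ⌊√D⌋ = 3
descent: ρ → (3,0,-1)
descent: ρ → (-1,2,2)  [lands on river]
river: ρ → (2,2,-1)
ρ-cycle length = 2 (tail of 2 descent steps not counted)

2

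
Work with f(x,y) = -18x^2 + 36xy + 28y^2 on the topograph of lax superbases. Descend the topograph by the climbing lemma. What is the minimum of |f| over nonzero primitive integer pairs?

river: ρ → (28,20,-26)
river: ρ → (-26,32,22)
river: ρ → (22,56,-2)
river: ρ → (-2,56,22)
river: ρ → (22,32,-26)
river: ρ → (-26,20,28)
river: ρ → (28,36,-18)
river: ρ → (-18,36,28)
closes: descent 0, river 8
min |a| on river = 2

2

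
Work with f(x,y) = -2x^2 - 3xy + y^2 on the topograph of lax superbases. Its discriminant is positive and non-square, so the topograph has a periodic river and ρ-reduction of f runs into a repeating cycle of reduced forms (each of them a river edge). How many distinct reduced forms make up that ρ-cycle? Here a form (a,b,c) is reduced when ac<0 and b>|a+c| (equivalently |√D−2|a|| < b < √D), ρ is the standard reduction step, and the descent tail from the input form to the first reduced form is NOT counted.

D = 17, ⌊√D⌋ = 4
descent: ρ → (1,3,-2)  [lands on river]
river: ρ → (-2,1,2)
river: ρ → (2,3,-1)
river: ρ → (-1,3,2)
river: ρ → (2,1,-2)
river: ρ → (-2,3,1)
ρ-cycle length = 6 (tail of 1 descent step not counted)

6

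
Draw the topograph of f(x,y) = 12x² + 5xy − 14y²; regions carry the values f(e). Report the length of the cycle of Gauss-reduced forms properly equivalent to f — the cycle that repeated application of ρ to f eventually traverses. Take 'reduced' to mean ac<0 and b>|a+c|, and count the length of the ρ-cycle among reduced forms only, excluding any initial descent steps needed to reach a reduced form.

D = 697, ⌊√D⌋ = 26
river: ρ → (-14,23,3)
river: ρ → (3,25,-6)
river: ρ → (-6,23,7)
river: ρ → (7,19,-12)
river: ρ → (-12,5,14)
river: ρ → (14,23,-3)
river: ρ → (-3,25,6)
river: ρ → (6,23,-7)
river: ρ → (-7,19,12)
river: ρ → (12,5,-14)
ρ-cycle length = 10 (tail of 0 descent steps not counted)

10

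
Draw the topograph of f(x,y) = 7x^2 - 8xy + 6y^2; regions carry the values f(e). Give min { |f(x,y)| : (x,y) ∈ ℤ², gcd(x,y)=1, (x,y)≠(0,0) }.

translate: b→6 (≡-8 mod 14), so (7,-8,6)→(7,6,5)
flip: (7,6,5)→(5,-6,7)
translate: b→4 (≡-6 mod 10), so (5,-6,7)→(5,4,6)
reduced (well bottom): (5,4,6) with a≤c, −a<b≤a
well minimum = a = 5

5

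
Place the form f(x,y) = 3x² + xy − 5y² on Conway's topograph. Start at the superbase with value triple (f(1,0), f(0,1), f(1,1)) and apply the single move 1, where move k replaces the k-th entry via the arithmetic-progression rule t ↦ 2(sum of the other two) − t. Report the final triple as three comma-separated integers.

start (3,-5,-1) = (f(1,0),f(0,1),f(1,1))
replace slot 1: 2·((-5)+(-1)) − 3 = -15 → (-15,-5,-1)

-15,-5,-1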